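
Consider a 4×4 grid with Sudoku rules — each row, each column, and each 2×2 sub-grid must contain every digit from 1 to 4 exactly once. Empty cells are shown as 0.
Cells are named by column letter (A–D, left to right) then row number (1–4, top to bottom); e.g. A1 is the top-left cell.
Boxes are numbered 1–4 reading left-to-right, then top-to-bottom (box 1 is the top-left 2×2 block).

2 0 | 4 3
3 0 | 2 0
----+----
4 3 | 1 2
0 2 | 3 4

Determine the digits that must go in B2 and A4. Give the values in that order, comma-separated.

4,1

For B2:
  Consider where 4 can go in column B.
  B1 is out (row 1 already has a 4).
  So the only cell in column B that can hold 4 is B2.
  So B2 = 4.
For A4:
  Row 4 already contains {2, 3, 4}.
  Column A already contains {2, 3, 4}.
  Its 2×2 block (box 3) already contains {2, 3, 4}.
  The only value from 1–4 not eliminated is 1, so A4 = 1.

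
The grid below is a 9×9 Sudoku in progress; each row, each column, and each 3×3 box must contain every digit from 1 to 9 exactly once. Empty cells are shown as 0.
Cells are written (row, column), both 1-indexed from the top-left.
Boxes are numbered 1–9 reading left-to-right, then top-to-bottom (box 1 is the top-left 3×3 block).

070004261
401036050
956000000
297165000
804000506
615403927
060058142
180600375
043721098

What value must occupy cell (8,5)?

4

Cell (8,5) itself could take any of {4, 9} by direct elimination.
Consider where 4 can go in row 8.
(8,3) is out (column 3 already has a 4).
(8,6) is out (column 6 already has a 4).
So the only cell in row 8 that can hold 4 is (8,5).
Therefore (8,5) = 4.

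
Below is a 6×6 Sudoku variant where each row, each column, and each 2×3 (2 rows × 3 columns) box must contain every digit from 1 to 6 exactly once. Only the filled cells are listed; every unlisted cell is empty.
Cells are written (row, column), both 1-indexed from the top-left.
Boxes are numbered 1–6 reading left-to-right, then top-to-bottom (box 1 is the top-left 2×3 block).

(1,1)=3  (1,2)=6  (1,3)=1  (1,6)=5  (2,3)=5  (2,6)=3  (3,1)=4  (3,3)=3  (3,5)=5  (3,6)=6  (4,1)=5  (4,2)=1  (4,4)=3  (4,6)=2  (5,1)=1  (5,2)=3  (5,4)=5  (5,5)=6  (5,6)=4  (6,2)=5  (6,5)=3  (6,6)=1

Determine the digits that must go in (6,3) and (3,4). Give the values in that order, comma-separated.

4,1

For (6,3):
  Consider where 4 can go in column 3.
  (4,3) is out (box 3 already has a 4).
  (5,3) is out (row 5 already has a 4).
  So the only cell in column 3 that can hold 4 is (6,3).
  So (6,3) = 4.
For (3,4):
  Row 3 already contains {3, 4, 5, 6}.
  Column 4 already contains {3, 5}.
  Its 2×3 block (box 4) already contains {2, 3, 5, 6}.
  The only value from 1–6 not eliminated is 1, so (3,4) = 1.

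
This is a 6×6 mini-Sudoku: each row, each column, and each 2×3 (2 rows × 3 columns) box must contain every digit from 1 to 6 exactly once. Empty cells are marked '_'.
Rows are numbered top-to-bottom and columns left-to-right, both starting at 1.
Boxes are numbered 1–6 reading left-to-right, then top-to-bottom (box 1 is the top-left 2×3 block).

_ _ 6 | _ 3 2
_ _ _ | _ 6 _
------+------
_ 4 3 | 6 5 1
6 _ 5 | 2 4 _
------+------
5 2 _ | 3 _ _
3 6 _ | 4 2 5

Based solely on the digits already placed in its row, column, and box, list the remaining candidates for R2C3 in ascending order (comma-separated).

1,2,4

Row 2 already contains {6}.
Column 3 already contains {3, 5, 6}.
Its 2×3 block (box 1) already contains {6}.
Removing those from 1–6 leaves {1, 2, 4} as the candidates for R2C3.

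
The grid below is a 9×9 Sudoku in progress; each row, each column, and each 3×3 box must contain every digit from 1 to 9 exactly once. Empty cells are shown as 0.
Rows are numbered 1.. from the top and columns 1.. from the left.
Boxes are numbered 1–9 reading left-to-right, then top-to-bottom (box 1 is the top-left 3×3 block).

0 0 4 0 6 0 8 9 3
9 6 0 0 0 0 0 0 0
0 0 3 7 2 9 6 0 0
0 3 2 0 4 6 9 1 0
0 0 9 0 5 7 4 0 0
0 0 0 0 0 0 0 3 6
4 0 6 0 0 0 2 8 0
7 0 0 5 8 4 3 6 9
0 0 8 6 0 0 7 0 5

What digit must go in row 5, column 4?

Cell row 5, column 4 itself could take any of {1, 2, 3, 8} by direct elimination.
Consider where 3 can go in box 5.
row 4, column 4 is out (row 4 already has a 3).
row 6, column 4 is out (row 6 already has a 3).
row 6, column 5 is out (row 6 already has a 3).
row 6, column 6 is out (row 6 already has a 3).
So the only cell in box 5 that can hold 3 is row 5, column 4.
Therefore row 5, column 4 = 3.

3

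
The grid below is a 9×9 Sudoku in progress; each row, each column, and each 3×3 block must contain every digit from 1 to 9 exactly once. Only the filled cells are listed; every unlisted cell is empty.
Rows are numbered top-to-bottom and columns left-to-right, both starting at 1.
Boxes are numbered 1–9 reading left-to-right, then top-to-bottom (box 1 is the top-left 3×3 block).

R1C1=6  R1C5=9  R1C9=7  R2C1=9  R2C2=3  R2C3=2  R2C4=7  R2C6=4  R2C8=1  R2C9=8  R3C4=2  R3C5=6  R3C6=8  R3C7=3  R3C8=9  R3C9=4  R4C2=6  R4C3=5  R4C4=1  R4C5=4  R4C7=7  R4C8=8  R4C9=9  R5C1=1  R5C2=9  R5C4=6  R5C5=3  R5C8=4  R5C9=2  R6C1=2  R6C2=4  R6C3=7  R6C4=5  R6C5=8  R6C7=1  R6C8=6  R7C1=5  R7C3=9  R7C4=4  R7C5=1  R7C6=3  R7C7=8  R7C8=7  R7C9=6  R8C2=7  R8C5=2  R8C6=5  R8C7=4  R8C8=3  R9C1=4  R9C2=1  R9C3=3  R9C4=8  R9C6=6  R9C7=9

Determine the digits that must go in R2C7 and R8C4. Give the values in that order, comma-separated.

For R2C7:
  Consider where 6 can go in column 7.
  R1C7 is out (row 1 already has a 6).
  R5C7 is out (row 5 already has a 6).
  So the only cell in column 7 that can hold 6 is R2C7.
  So R2C7 = 6.
For R8C4:
  Row 8 already contains {2, 3, 4, 5, 7}.
  Column 4 already contains {1, 2, 4, 5, 6, 7, 8}.
  Its 3×3 block (box 8) already contains {1, 2, 3, 4, 5, 6, 8}.
  The only value from 1–9 not eliminated is 9, so R8C4 = 9.

6,9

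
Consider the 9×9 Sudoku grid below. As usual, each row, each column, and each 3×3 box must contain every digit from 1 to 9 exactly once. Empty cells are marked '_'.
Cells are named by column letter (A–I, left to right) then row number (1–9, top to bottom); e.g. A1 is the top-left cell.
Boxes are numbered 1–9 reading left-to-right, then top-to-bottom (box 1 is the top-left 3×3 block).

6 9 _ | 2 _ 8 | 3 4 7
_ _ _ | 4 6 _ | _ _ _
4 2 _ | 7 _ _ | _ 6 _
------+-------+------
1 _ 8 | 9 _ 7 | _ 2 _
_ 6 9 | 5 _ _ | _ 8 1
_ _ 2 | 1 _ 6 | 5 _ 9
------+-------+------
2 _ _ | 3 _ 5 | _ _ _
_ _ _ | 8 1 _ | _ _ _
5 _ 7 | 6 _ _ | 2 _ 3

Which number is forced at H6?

Cell H6 itself could take any of {3, 7} by direct elimination.
Consider where 3 can go in column H.
H2 is out (box 3 already has a 3).
H7 is out (row 7 already has a 3).
H8 is out (box 9 already has a 3).
H9 is out (row 9 already has a 3).
So the only cell in column H that can hold 3 is H6.
Therefore H6 = 3.

3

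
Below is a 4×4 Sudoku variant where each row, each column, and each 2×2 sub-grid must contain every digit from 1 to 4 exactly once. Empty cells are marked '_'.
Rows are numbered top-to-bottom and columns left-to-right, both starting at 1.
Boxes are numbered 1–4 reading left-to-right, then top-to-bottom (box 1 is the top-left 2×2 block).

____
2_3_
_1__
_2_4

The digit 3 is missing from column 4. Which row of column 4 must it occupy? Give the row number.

3

Consider where 3 can go in column 4.
R1C4 is out (box 2 already has a 3).
R2C4 is out (row 2 already has a 3).
So the only cell in column 4 that can hold 3 is R3C4.
That is row 3.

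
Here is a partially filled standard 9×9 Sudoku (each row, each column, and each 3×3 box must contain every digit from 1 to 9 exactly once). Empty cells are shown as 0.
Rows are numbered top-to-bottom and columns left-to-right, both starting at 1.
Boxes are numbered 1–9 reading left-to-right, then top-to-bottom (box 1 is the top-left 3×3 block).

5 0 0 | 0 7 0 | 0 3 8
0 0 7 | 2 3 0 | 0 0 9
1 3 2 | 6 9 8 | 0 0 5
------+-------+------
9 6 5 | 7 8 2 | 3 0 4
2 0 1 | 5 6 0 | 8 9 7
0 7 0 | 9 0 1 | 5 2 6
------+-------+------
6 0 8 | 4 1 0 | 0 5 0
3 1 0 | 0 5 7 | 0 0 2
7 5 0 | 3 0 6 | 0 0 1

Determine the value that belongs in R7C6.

Row 7 already contains {1, 4, 5, 6, 8}.
Column 6 already contains {1, 2, 6, 7, 8}.
Its 3×3 block (box 8) already contains {1, 3, 4, 5, 6, 7}.
The only value from 1–9 not eliminated is 9, so R7C6 = 9.

9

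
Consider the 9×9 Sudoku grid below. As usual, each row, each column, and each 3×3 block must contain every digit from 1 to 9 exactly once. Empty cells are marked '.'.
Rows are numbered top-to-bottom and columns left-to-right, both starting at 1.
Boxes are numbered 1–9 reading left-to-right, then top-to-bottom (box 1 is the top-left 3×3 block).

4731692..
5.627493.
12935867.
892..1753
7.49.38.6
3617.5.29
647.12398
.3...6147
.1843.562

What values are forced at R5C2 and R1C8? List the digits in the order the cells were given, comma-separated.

For R5C2:
  Row 5 already contains {3, 4, 6, 7, 8, 9}.
  Column 2 already contains {1, 2, 3, 4, 6, 7, 9}.
  Its 3×3 block (box 4) already contains {1, 2, 3, 4, 6, 7, 8, 9}.
  The only value from 1–9 not eliminated is 5, so R5C2 = 5.
For R1C8:
  Row 1 already contains {1, 2, 3, 4, 6, 7, 9}.
  Column 8 already contains {2, 3, 4, 5, 6, 7, 9}.
  Its 3×3 block (box 3) already contains {2, 3, 6, 7, 9}.
  The only value from 1–9 not eliminated is 8, so R1C8 = 8.

5,8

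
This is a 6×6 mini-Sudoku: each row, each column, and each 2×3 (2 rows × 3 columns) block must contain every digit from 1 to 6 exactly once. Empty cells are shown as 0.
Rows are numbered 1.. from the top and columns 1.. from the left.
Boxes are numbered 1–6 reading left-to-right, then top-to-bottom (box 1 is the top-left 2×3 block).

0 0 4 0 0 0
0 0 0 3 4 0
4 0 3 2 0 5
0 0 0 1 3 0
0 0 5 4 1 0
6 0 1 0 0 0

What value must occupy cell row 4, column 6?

Cell row 4, column 6 itself could take any of {4, 6} by direct elimination.
Consider where 4 can go in box 4.
row 3, column 5 is out (row 3 already has a 4).
So the only cell in box 4 that can hold 4 is row 4, column 6.
Therefore row 4, column 6 = 4.

4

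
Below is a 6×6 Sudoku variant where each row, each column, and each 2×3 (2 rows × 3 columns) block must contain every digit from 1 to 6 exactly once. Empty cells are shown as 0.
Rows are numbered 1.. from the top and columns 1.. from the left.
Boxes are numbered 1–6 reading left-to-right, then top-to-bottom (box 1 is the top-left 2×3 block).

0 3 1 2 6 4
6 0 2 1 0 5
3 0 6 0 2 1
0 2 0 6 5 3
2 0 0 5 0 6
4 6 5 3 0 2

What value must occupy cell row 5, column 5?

4

Cell row 5, column 5 itself could take any of {1, 4} by direct elimination.
Consider where 4 can go in column 5.
row 2, column 5 is out (box 2 already has a 4).
row 6, column 5 is out (row 6 already has a 4).
So the only cell in column 5 that can hold 4 is row 5, column 5.
Therefore row 5, column 5 = 4.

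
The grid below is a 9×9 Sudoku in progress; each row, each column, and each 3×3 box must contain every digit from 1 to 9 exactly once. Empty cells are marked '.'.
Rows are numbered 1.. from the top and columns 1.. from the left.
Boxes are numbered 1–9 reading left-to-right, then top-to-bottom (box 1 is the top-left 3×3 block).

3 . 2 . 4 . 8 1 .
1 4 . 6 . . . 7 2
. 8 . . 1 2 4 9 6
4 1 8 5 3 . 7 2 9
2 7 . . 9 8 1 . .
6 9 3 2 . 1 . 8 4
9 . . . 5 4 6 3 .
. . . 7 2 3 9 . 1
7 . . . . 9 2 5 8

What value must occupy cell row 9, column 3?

Cell row 9, column 3 itself could take any of {1, 4, 6} by direct elimination.
Consider where 4 can go in row 9.
row 9, column 2 is out (column 2 already has a 4).
row 9, column 4 is out (box 8 already has a 4).
row 9, column 5 is out (column 5 already has a 4).
So the only cell in row 9 that can hold 4 is row 9, column 3.
Therefore row 9, column 3 = 4.

4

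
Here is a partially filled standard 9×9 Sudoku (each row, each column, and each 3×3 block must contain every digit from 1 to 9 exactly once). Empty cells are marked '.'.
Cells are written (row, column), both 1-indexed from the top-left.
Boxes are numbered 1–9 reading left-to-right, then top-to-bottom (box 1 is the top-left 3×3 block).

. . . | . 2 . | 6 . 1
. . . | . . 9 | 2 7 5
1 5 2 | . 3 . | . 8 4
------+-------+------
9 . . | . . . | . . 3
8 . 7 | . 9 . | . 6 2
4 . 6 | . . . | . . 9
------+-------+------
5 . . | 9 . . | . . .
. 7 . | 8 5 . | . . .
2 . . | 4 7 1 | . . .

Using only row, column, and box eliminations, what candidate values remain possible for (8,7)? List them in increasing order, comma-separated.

Row 8 already contains {5, 7, 8}.
Column 7 already contains {2, 6}.
Its 3×3 block (box 9) already contains {}.
Removing those from 1–9 leaves {1, 3, 4, 9} as the candidates for (8,7).

1,3,4,9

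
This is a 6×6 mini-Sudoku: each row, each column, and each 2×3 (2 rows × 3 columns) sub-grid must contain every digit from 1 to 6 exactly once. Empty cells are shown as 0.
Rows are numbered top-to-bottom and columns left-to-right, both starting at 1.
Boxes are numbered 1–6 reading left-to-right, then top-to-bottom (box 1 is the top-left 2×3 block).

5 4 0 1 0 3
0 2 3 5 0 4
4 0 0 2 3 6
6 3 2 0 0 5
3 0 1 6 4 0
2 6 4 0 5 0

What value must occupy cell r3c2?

Cell r3c2 itself could take any of {1, 5} by direct elimination.
Consider where 1 can go in column 2.
r5c2 is out (row 5 already has a 1).
So the only cell in column 2 that can hold 1 is r3c2.
Therefore r3c2 = 1.

1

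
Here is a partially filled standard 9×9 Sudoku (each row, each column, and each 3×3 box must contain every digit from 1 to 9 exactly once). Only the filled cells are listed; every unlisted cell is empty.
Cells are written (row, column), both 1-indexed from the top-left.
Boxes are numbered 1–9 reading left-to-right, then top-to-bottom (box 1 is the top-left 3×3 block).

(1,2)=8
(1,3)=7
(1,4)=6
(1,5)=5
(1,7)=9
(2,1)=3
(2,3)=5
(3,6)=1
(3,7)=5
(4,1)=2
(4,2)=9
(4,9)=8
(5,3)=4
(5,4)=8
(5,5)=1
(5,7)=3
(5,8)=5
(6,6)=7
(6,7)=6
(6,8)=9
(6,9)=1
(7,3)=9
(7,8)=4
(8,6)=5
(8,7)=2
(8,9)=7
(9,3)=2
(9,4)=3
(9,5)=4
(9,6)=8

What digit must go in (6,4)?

4

Cell (6,4) itself could take any of {2, 4, 5} by direct elimination.
Consider where 4 can go in row 6.
(6,1) is out (box 4 already has a 4).
(6,2) is out (box 4 already has a 4).
(6,3) is out (column 3 already has a 4).
(6,5) is out (column 5 already has a 4).
So the only cell in row 6 that can hold 4 is (6,4).
Therefore (6,4) = 4.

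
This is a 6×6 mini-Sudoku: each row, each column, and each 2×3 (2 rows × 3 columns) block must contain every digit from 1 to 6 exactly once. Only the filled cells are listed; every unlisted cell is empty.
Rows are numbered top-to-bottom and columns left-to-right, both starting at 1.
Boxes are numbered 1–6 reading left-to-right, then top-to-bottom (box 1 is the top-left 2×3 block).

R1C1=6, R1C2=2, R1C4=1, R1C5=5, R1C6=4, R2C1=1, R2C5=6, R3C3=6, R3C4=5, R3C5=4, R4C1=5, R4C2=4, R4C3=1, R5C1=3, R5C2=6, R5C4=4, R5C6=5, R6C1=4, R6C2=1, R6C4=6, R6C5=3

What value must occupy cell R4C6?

Cell R4C6 itself could take any of {2, 3, 6} by direct elimination.
Consider where 6 can go in row 4.
R4C4 is out (column 4 already has a 6).
R4C5 is out (column 5 already has a 6).
So the only cell in row 4 that can hold 6 is R4C6.
Therefore R4C6 = 6.

6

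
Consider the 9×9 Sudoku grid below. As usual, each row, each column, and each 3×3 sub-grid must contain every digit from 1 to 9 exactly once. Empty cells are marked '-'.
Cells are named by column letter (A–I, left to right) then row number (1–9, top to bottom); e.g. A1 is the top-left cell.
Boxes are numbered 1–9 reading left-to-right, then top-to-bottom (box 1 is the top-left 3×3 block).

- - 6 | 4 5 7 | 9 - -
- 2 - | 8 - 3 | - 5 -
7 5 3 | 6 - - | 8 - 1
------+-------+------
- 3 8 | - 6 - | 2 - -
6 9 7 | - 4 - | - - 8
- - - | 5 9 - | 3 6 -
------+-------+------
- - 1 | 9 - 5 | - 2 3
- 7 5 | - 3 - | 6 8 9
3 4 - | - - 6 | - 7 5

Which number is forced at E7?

Cell E7 itself could take any of {7, 8} by direct elimination.
Consider where 7 can go in column E.
E2 is out (box 2 already has a 7).
E3 is out (row 3 already has a 7).
E9 is out (row 9 already has a 7).
So the only cell in column E that can hold 7 is E7.
Therefore E7 = 7.

7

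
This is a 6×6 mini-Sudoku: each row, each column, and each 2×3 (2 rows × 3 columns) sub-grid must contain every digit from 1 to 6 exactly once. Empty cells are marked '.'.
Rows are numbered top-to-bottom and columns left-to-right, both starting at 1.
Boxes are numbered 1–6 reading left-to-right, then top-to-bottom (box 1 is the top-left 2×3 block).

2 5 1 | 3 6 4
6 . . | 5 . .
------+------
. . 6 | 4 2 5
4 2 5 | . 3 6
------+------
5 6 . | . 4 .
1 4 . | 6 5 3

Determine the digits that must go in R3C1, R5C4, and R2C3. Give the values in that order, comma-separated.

3,2,4

For R3C1:
  Row 3 already contains {2, 4, 5, 6}.
  Column 1 already contains {1, 2, 4, 5, 6}.
  Its 2×3 block (box 3) already contains {2, 4, 5, 6}.
  The only value from 1–6 not eliminated is 3, so R3C1 = 3.
For R5C4:
  Consider where 2 can go in column 4.
  R4C4 is out (row 4 already has a 2).
  So the only cell in column 4 that can hold 2 is R5C4.
  So R5C4 = 2.
For R2C3:
  Consider where 4 can go in row 2.
  R2C2 is out (column 2 already has a 4).
  R2C5 is out (column 5 already has a 4).
  R2C6 is out (column 6 already has a 4).
  So the only cell in row 2 that can hold 4 is R2C3.
  So R2C3 = 4.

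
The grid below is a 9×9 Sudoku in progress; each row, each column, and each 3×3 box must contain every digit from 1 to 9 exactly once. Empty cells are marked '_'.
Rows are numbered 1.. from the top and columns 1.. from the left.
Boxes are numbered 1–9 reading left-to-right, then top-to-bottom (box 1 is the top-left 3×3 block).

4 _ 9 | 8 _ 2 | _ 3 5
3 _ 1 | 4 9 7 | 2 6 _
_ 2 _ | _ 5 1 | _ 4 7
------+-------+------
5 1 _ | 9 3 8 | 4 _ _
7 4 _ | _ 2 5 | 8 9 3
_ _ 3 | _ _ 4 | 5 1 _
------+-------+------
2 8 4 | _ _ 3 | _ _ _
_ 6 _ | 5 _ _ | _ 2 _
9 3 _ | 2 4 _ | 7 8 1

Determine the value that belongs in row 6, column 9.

2

Cell row 6, column 9 itself could take any of {2, 6} by direct elimination.
Consider where 2 can go in row 6.
row 6, column 1 is out (column 1 already has a 2).
row 6, column 2 is out (column 2 already has a 2).
row 6, column 4 is out (column 4 already has a 2).
row 6, column 5 is out (column 5 already has a 2).
So the only cell in row 6 that can hold 2 is row 6, column 9.
Therefore row 6, column 9 = 2.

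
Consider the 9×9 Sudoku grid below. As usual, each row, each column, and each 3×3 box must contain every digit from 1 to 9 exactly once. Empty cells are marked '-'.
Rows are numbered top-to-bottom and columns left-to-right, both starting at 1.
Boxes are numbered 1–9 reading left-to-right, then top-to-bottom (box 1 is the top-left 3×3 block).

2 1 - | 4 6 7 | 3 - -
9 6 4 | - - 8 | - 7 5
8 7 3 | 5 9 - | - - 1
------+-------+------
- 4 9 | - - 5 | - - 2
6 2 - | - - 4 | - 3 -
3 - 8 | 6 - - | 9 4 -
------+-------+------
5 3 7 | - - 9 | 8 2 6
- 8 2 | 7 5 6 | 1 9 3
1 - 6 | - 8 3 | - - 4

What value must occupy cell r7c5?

Cell r7c5 itself could take any of {1, 4} by direct elimination.
Consider where 4 can go in column 5.
r2c5 is out (row 2 already has a 4).
r4c5 is out (row 4 already has a 4).
r5c5 is out (row 5 already has a 4).
r6c5 is out (row 6 already has a 4).
So the only cell in column 5 that can hold 4 is r7c5.
Therefore r7c5 = 4.

4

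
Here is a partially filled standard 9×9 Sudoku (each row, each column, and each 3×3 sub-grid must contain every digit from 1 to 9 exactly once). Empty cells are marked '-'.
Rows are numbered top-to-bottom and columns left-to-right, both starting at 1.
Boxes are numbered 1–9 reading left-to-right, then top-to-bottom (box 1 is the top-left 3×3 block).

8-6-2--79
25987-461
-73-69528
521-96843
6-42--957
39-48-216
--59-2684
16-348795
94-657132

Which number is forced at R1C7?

3

Row 1 already contains {2, 6, 7, 8, 9}.
Column 7 already contains {1, 2, 4, 5, 6, 7, 8, 9}.
Its 3×3 block (box 3) already contains {1, 2, 4, 5, 6, 7, 8, 9}.
The only value from 1–9 not eliminated is 3, so R1C7 = 3.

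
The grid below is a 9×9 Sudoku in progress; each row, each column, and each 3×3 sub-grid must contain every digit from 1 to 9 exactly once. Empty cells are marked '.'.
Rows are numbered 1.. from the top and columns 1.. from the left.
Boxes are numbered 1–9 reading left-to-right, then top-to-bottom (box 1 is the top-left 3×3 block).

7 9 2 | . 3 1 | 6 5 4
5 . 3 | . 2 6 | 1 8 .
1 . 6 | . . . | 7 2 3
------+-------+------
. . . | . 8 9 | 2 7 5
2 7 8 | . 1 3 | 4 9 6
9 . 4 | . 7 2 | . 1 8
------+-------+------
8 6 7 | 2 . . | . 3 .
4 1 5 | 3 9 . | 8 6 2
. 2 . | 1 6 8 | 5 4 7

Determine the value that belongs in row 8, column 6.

Row 8 already contains {1, 2, 3, 4, 5, 6, 8, 9}.
Column 6 already contains {1, 2, 3, 6, 8, 9}.
Its 3×3 block (box 8) already contains {1, 2, 3, 6, 8, 9}.
The only value from 1–9 not eliminated is 7, so row 8, column 6 = 7.

7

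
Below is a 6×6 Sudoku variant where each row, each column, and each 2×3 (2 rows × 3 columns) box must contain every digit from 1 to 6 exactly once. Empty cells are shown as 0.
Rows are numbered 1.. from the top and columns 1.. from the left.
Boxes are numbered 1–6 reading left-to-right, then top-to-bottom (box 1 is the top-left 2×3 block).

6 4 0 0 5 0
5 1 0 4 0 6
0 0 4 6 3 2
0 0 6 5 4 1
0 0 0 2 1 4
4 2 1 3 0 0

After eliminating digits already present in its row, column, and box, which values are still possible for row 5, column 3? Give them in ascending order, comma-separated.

Row 5 already contains {1, 2, 4}.
Column 3 already contains {1, 4, 6}.
Its 2×3 block (box 5) already contains {1, 2, 4}.
Removing those from 1–6 leaves {3, 5} as the candidates for row 5, column 3.

3,5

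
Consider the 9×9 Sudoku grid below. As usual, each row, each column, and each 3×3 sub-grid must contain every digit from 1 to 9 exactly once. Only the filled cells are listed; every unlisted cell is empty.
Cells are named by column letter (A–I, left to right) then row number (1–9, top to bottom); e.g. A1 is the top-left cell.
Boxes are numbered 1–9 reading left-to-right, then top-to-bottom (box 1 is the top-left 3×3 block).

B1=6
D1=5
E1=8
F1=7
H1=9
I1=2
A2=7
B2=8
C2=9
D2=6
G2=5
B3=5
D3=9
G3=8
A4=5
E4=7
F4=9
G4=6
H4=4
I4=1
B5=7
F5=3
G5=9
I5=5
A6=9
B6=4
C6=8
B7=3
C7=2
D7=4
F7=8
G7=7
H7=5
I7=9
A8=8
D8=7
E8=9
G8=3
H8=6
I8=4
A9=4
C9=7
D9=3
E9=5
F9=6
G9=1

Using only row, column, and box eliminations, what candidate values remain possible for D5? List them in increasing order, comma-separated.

Row 5 already contains {3, 5, 7, 9}.
Column D already contains {3, 4, 5, 6, 7, 9}.
Its 3×3 block (box 5) already contains {3, 7, 9}.
Removing those from 1–9 leaves {1, 2, 8} as the candidates for D5.

1,2,8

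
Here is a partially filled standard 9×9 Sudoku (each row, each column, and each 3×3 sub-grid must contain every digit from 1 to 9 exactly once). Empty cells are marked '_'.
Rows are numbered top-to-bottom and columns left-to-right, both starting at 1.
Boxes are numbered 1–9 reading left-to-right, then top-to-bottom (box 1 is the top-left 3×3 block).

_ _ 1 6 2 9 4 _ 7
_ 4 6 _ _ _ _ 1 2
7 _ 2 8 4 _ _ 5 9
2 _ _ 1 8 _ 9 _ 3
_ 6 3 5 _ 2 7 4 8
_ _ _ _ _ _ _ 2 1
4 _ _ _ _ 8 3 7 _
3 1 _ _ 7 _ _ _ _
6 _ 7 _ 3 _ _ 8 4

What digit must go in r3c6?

1

Cell r3c6 itself could take any of {1, 3} by direct elimination.
Consider where 1 can go in box 2.
r2c4 is out (row 2 already has a 1).
r2c5 is out (row 2 already has a 1).
r2c6 is out (row 2 already has a 1).
So the only cell in box 2 that can hold 1 is r3c6.
Therefore r3c6 = 1.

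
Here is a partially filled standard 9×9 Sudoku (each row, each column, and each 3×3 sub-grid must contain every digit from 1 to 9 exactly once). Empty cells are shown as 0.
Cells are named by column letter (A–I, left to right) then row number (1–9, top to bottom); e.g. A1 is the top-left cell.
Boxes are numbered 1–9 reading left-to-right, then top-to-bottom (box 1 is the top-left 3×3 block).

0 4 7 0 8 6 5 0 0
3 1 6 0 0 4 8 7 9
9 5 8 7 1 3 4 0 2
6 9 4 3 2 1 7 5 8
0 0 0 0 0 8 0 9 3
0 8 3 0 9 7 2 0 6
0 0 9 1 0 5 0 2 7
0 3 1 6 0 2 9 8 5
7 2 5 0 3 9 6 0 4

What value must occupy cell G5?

Row 5 already contains {3, 8, 9}.
Column G already contains {2, 4, 5, 6, 7, 8, 9}.
Its 3×3 block (box 6) already contains {2, 3, 5, 6, 7, 8, 9}.
The only value from 1–9 not eliminated is 1, so G5 = 1.

1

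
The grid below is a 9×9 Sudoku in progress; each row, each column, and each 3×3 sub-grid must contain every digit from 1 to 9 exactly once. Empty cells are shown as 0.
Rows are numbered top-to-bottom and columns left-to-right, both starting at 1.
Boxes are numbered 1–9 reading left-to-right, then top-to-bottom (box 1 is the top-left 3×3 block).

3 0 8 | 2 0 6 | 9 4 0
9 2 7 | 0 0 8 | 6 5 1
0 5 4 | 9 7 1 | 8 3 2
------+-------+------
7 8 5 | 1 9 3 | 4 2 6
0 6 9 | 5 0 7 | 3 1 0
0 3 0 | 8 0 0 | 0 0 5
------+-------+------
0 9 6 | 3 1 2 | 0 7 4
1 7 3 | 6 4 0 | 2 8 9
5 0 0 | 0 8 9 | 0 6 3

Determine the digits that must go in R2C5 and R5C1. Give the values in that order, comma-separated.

For R2C5:
  Row 2 already contains {1, 2, 5, 6, 7, 8, 9}.
  Column 5 already contains {1, 4, 7, 8, 9}.
  Its 3×3 block (box 2) already contains {1, 2, 6, 7, 8, 9}.
  The only value from 1–9 not eliminated is 3, so R2C5 = 3.
For R5C1:
  Consider where 4 can go in row 5.
  R5C5 is out (column 5 already has a 4).
  R5C9 is out (column 9 already has a 4).
  So the only cell in row 5 that can hold 4 is R5C1.
  So R5C1 = 4.

3,4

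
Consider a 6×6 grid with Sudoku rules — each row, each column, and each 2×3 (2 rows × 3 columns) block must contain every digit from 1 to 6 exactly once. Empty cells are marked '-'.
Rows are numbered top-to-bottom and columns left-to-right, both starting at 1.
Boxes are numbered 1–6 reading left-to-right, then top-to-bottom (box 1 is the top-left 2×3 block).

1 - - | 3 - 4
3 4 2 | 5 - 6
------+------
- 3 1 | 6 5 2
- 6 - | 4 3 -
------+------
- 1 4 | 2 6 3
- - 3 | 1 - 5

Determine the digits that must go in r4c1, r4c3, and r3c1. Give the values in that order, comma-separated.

2,5,4

For r4c1:
  Consider where 2 can go in row 4.
  r4c3 is out (column 3 already has a 2).
  r4c6 is out (column 6 already has a 2).
  So the only cell in row 4 that can hold 2 is r4c1.
  So r4c1 = 2.
For r4c3:
  Row 4 already contains {3, 4, 6}.
  Column 3 already contains {1, 2, 3, 4}.
  Its 2×3 block (box 3) already contains {1, 3, 6}.
  The only value from 1–6 not eliminated is 5, so r4c3 = 5.
For r3c1:
  Row 3 already contains {1, 2, 3, 5, 6}.
  Column 1 already contains {1, 3}.
  Its 2×3 block (box 3) already contains {1, 3, 6}.
  The only value from 1–6 not eliminated is 4, so r3c1 = 4.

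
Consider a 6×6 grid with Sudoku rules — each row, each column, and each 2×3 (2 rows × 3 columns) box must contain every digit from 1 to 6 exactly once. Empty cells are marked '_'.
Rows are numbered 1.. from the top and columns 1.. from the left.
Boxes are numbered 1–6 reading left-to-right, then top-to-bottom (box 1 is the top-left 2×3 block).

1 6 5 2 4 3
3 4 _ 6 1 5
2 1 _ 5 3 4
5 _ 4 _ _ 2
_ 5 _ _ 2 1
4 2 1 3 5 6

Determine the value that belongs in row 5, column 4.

Row 5 already contains {1, 2, 5}.
Column 4 already contains {2, 3, 5, 6}.
Its 2×3 block (box 6) already contains {1, 2, 3, 5, 6}.
The only value from 1–6 not eliminated is 4, so row 5, column 4 = 4.

4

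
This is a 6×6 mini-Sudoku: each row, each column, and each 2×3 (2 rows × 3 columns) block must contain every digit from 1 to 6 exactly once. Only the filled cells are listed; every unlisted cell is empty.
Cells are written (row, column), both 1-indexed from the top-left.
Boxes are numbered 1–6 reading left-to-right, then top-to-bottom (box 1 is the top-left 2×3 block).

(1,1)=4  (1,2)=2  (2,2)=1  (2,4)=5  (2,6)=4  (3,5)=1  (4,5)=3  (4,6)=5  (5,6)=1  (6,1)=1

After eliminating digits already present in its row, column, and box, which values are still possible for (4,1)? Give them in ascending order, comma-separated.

Row 4 already contains {3, 5}.
Column 1 already contains {1, 4}.
Its 2×3 block (box 3) already contains {}.
Removing those from 1–6 leaves {2, 6} as the candidates for (4,1).

2,6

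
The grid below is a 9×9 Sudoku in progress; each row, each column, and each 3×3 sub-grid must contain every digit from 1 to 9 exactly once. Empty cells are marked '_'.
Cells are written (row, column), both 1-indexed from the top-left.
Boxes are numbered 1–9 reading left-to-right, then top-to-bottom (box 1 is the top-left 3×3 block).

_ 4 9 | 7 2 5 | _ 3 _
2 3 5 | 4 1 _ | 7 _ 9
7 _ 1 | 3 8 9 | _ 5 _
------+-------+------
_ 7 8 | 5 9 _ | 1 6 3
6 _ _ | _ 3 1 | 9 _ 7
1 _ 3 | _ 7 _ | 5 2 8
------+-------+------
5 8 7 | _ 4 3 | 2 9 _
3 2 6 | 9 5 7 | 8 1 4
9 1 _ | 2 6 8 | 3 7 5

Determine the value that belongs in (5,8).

4

Row 5 already contains {1, 3, 6, 7, 9}.
Column 8 already contains {1, 2, 3, 5, 6, 7, 9}.
Its 3×3 block (box 6) already contains {1, 2, 3, 5, 6, 7, 8, 9}.
The only value from 1–9 not eliminated is 4, so (5,8) = 4.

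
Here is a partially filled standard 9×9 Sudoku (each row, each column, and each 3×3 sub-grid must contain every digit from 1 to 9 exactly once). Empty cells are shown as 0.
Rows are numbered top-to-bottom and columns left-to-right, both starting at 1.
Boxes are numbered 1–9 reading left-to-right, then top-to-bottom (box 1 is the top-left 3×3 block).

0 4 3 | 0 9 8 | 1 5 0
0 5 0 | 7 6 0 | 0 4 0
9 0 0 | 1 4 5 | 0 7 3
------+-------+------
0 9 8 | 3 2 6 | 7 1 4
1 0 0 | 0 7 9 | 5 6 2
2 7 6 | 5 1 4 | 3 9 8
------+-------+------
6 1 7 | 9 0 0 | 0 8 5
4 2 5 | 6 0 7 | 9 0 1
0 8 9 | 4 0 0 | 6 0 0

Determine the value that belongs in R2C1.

Row 2 already contains {4, 5, 6, 7}.
Column 1 already contains {1, 2, 4, 6, 9}.
Its 3×3 block (box 1) already contains {3, 4, 5, 9}.
The only value from 1–9 not eliminated is 8, so R2C1 = 8.

8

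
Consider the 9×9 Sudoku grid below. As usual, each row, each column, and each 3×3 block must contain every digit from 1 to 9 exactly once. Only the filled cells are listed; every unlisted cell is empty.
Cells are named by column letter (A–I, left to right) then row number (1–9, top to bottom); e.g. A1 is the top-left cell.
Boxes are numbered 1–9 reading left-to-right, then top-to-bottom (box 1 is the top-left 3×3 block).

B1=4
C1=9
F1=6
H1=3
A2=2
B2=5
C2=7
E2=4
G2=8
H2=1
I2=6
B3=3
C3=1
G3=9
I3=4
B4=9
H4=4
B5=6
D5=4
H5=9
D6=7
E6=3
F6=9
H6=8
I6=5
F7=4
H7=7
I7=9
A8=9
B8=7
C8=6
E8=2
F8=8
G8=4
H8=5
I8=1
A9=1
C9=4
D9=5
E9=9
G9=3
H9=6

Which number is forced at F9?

Row 9 already contains {1, 3, 4, 5, 6, 9}.
Column F already contains {4, 6, 8, 9}.
Its 3×3 block (box 8) already contains {2, 4, 5, 8, 9}.
The only value from 1–9 not eliminated is 7, so F9 = 7.

7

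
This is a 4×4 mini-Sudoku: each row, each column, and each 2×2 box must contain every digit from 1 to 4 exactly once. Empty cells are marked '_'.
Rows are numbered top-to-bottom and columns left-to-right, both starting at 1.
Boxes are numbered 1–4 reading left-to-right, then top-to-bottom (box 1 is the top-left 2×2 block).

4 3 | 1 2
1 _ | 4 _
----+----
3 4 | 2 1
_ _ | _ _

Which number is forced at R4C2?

Cell R4C2 itself could take any of {1, 2} by direct elimination.
Consider where 1 can go in row 4.
R4C1 is out (column 1 already has a 1).
R4C3 is out (column 3 already has a 1).
R4C4 is out (column 4 already has a 1).
So the only cell in row 4 that can hold 1 is R4C2.
Therefore R4C2 = 1.

1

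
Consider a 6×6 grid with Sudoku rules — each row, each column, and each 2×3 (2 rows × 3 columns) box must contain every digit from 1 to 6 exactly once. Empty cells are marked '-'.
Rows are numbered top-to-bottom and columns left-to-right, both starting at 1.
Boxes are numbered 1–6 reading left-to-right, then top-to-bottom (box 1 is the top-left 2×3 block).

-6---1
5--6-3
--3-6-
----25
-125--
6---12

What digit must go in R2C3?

1

Cell R2C3 itself could take any of {1, 4} by direct elimination.
Consider where 1 can go in row 2.
R2C2 is out (column 2 already has a 1).
R2C5 is out (column 5 already has a 1).
So the only cell in row 2 that can hold 1 is R2C3.
Therefore R2C3 = 1.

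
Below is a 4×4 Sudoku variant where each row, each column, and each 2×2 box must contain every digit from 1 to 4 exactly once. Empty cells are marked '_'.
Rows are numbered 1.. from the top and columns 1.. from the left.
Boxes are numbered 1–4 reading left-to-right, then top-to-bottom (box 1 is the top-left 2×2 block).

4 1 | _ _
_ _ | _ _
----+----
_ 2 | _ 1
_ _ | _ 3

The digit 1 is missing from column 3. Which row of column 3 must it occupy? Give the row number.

2

Consider where 1 can go in column 3.
row 1, column 3 is out (row 1 already has a 1).
row 3, column 3 is out (row 3 already has a 1).
row 4, column 3 is out (box 4 already has a 1).
So the only cell in column 3 that can hold 1 is row 2, column 3.
That is row 2.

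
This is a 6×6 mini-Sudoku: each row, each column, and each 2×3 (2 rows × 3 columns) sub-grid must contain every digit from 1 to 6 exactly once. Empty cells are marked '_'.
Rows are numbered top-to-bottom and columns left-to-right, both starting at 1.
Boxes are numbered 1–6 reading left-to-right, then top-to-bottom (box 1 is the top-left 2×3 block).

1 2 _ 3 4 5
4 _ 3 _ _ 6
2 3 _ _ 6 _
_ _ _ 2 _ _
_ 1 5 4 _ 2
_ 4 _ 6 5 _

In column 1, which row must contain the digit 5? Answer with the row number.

4

Consider where 5 can go in column 1.
r5c1 is out (row 5 already has a 5).
r6c1 is out (row 6 already has a 5).
So the only cell in column 1 that can hold 5 is r4c1.
That is row 4.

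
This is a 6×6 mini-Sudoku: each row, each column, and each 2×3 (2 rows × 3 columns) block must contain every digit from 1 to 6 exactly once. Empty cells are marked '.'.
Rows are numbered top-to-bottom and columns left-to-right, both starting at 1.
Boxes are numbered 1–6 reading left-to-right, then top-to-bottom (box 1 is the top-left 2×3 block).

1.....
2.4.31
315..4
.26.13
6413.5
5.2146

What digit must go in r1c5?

5

Cell r1c5 itself could take any of {2, 5, 6} by direct elimination.
Consider where 5 can go in column 5.
r3c5 is out (row 3 already has a 5).
r5c5 is out (row 5 already has a 5).
So the only cell in column 5 that can hold 5 is r1c5.
Therefore r1c5 = 5.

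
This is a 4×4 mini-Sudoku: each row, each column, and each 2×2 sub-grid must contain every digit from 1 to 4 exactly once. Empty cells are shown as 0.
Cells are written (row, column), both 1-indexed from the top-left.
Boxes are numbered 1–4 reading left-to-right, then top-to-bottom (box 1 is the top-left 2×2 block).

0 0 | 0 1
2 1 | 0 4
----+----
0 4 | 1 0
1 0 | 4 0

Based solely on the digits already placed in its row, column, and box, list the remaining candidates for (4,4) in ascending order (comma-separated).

Row 4 already contains {1, 4}.
Column 4 already contains {1, 4}.
Its 2×2 block (box 4) already contains {1, 4}.
Removing those from 1–4 leaves {2, 3} as the candidates for (4,4).

2,3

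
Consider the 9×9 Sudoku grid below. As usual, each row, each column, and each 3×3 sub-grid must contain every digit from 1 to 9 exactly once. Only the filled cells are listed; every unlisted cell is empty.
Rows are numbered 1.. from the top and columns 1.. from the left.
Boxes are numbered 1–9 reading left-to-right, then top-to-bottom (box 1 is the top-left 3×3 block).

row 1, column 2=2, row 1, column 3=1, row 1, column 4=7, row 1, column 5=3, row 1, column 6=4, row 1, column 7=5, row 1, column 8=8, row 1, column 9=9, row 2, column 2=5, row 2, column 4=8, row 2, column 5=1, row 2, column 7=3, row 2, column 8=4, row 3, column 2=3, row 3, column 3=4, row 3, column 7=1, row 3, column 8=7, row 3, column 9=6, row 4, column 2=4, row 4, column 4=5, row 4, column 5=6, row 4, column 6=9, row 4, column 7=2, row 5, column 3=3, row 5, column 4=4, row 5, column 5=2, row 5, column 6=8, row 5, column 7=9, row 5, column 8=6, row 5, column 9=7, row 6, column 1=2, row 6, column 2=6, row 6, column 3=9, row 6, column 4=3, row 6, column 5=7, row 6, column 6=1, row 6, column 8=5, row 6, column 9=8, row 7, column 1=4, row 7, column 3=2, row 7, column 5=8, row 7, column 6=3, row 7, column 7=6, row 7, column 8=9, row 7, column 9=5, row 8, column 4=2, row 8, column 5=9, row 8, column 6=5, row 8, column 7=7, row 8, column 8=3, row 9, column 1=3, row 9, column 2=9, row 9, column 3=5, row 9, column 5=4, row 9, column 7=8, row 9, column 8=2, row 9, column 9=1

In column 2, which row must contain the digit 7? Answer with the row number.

7

Consider where 7 can go in column 2.
row 5, column 2 is out (row 5 already has a 7).
row 8, column 2 is out (row 8 already has a 7).
So the only cell in column 2 that can hold 7 is row 7, column 2.
That is row 7.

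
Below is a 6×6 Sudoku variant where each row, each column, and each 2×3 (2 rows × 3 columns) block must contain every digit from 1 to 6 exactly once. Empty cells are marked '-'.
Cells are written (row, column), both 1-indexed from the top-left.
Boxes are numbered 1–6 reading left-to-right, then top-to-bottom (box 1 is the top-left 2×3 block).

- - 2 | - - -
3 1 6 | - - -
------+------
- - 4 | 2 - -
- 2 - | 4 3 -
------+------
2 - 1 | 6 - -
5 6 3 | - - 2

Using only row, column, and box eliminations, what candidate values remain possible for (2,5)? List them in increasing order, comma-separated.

2,4,5

Row 2 already contains {1, 3, 6}.
Column 5 already contains {3}.
Its 2×3 block (box 2) already contains {}.
Removing those from 1–6 leaves {2, 4, 5} as the candidates for (2,5).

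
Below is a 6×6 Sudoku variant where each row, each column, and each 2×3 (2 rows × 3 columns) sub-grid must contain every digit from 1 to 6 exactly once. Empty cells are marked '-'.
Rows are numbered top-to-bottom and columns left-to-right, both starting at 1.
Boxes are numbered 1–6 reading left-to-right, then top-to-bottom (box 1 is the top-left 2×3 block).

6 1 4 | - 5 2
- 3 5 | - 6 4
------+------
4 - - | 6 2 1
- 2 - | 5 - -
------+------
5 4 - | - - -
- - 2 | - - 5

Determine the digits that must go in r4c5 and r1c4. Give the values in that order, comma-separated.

4,3

For r4c5:
  Consider where 4 can go in box 4.
  r4c6 is out (column 6 already has a 4).
  So the only cell in box 4 that can hold 4 is r4c5.
  So r4c5 = 4.
For r1c4:
  Row 1 already contains {1, 2, 4, 5, 6}.
  Column 4 already contains {5, 6}.
  Its 2×3 block (box 2) already contains {2, 4, 5, 6}.
  The only value from 1–6 not eliminated is 3, so r1c4 = 3.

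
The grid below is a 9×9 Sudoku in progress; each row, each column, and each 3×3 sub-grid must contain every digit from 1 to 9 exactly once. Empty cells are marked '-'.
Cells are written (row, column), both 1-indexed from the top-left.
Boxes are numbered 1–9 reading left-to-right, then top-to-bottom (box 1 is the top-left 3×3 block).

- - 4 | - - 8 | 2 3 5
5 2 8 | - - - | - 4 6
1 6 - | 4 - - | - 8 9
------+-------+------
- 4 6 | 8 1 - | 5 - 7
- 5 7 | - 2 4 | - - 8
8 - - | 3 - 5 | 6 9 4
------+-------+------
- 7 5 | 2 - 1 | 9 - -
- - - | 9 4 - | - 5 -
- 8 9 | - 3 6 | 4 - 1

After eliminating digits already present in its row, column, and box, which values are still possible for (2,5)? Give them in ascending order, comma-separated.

7,9

Row 2 already contains {2, 4, 5, 6, 8}.
Column 5 already contains {1, 2, 3, 4}.
Its 3×3 block (box 2) already contains {4, 8}.
Removing those from 1–9 leaves {7, 9} as the candidates for (2,5).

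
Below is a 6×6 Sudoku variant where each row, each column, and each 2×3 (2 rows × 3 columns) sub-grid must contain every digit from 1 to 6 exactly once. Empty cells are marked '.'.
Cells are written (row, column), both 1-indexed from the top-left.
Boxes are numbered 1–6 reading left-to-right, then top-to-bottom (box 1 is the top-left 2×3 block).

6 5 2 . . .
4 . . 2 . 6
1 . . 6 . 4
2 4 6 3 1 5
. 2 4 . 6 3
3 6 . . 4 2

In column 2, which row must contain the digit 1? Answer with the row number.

Consider where 1 can go in column 2.
(3,2) is out (row 3 already has a 1).
So the only cell in column 2 that can hold 1 is (2,2).
That is row 2.

2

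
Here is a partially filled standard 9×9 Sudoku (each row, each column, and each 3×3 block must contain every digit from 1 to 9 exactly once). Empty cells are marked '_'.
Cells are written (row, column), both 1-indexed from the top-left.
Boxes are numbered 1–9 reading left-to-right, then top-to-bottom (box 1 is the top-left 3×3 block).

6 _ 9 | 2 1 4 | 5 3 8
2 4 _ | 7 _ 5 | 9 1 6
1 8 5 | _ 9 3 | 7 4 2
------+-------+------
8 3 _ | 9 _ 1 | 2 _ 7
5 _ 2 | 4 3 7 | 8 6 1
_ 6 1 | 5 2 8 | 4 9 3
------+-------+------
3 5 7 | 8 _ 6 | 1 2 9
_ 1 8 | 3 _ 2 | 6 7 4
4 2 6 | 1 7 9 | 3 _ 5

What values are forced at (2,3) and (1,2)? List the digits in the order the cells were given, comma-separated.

3,7

For (2,3):
  Row 2 already contains {1, 2, 4, 5, 6, 7, 9}.
  Column 3 already contains {1, 2, 5, 6, 7, 8, 9}.
  Its 3×3 block (box 1) already contains {1, 2, 4, 5, 6, 8, 9}.
  The only value from 1–9 not eliminated is 3, so (2,3) = 3.
For (1,2):
  Row 1 already contains {1, 2, 3, 4, 5, 6, 8, 9}.
  Column 2 already contains {1, 2, 3, 4, 5, 6, 8}.
  Its 3×3 block (box 1) already contains {1, 2, 4, 5, 6, 8, 9}.
  The only value from 1–9 not eliminated is 7, so (1,2) = 7.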